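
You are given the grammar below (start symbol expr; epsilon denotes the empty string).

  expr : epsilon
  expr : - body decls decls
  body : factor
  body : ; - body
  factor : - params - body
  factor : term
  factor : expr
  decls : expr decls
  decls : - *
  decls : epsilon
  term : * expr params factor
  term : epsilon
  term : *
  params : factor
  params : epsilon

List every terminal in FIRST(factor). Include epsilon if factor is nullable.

factor : - params - body contributes {-}.
From factor : term: add FIRST(term) = { *, epsilon } (including epsilon since term is nullable).
From factor : expr: add FIRST(expr) = { -, epsilon } (including epsilon since expr is nullable).
Union: FIRST(factor) = { *, -, epsilon }.

{ *, -, epsilon }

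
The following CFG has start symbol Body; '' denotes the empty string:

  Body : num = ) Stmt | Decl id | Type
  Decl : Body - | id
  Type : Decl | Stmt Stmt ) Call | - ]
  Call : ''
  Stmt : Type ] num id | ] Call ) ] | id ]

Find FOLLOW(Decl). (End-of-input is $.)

In Body : Decl id: add FIRST(id) = { id }.
In Type : Decl: Decl is at the end, add FOLLOW(Type) = { $, -, ] }.
Union: FOLLOW(Decl) = { $, -, ], id }.

{ $, -, ], id }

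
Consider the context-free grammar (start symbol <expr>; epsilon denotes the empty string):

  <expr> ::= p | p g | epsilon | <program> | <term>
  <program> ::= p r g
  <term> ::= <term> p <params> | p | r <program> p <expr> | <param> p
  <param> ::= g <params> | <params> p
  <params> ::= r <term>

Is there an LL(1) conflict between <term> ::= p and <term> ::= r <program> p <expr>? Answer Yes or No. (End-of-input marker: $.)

No

FIRST(p) = { p } and FIRST(r <program> p <expr>) = { r }.
The FIRST sets are disjoint and neither alternative is nullable — no conflict.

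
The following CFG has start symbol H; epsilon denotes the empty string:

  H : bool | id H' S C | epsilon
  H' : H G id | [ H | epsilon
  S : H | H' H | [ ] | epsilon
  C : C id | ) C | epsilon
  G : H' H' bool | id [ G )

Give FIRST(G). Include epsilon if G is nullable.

From G : H' H' bool: H', H' nullable, take FIRST(H') ∪ FIRST(H') ∪ {bool} = { [, bool, id }.
G : id [ G ) contributes {id}.
Union: FIRST(G) = { [, bool, id }.

{ [, bool, id }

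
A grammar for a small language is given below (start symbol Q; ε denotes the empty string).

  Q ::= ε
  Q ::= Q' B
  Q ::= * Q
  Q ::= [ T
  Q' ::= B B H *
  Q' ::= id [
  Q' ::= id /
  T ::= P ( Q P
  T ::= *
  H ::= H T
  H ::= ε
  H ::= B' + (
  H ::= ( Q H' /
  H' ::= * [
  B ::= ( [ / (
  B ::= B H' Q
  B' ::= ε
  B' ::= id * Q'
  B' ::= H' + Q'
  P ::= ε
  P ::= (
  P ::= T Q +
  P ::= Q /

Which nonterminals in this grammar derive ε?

Directly nullable (have an ε-production): Q, H, B', P.
No other nonterminal has a production whose RHS symbols are all nullable.

{ B', H, P, Q }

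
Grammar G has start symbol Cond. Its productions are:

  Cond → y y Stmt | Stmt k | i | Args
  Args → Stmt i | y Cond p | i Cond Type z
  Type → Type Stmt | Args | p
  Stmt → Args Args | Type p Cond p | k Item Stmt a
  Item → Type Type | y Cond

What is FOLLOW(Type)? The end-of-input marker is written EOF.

In Args → i Cond Type z: add FIRST(z) = { z }.
In Type → Type Stmt: add FIRST(Stmt) = { i, k, p, y }.
In Stmt → Type p Cond p: add FIRST(p Cond p) = { p }.
In Item → Type Type: add FIRST(Type) = { i, k, p, y }.
In Item → Type Type: Type is at the end, add FOLLOW(Item) = { i, k, p, y }.
Union: FOLLOW(Type) = { i, k, p, y, z }.

{ i, k, p, y, z }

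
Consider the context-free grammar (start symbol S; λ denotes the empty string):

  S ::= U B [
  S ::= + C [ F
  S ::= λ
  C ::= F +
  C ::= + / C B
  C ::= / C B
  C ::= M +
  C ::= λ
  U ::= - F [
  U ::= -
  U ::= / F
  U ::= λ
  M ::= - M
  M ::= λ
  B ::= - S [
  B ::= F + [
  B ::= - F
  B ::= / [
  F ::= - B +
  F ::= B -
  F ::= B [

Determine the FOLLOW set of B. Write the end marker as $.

In S ::= U B [: add FIRST([) = { [ }.
In C ::= + / C B: B is at the end, add FOLLOW(C) = { -, /, [ }.
In C ::= / C B: B is at the end, add FOLLOW(C) = { -, /, [ }.
In F ::= - B +: add FIRST(+) = { + }.
In F ::= B -: add FIRST(-) = { - }.
In F ::= B [: add FIRST([) = { [ }.
Union: FOLLOW(B) = { +, -, /, [ }.

{ +, -, /, [ }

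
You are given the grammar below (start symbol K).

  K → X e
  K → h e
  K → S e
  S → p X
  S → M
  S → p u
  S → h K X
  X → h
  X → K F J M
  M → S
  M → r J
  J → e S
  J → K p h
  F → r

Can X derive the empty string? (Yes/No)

No nonterminal in this grammar is nullable.
No production of X has an RHS whose symbols are all nullable, so X is not nullable.

No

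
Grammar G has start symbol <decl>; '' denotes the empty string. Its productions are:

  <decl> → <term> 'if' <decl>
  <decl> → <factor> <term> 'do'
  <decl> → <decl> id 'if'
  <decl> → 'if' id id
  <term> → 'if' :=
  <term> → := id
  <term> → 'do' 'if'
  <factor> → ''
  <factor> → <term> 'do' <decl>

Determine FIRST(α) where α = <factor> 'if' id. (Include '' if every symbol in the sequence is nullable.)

{ 'do', 'if', := }

Add FIRST(<factor>)\{''} = { 'do', 'if', := }; <factor> is nullable, continue.
'if' is a terminal; add {'if'} and stop.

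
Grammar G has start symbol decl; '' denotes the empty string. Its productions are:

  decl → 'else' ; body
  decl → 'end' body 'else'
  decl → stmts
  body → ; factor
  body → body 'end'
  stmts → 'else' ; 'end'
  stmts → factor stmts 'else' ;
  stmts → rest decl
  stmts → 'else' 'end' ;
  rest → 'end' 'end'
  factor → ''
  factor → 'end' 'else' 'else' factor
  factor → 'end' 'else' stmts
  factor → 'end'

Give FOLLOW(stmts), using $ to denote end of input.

In decl → stmts: stmts is at the end, add FOLLOW(decl) = { $, 'else', 'end' }.
In stmts → factor stmts 'else' ;: add FIRST('else' ;) = { 'else' }.
In factor → 'end' 'else' stmts: stmts is at the end, add FOLLOW(factor) = { $, 'else', 'end' }.
Union: FOLLOW(stmts) = { $, 'else', 'end' }.

{ $, 'else', 'end' }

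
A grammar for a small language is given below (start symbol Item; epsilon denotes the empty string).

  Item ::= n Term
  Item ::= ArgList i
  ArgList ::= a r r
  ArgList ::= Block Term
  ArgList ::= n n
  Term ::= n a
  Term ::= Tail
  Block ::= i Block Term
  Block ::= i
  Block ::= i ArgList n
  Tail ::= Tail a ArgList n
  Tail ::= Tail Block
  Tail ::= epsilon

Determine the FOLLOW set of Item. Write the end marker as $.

{ $ }

Item is the start symbol, so $ ∈ FOLLOW(Item).
Union: FOLLOW(Item) = { $ }.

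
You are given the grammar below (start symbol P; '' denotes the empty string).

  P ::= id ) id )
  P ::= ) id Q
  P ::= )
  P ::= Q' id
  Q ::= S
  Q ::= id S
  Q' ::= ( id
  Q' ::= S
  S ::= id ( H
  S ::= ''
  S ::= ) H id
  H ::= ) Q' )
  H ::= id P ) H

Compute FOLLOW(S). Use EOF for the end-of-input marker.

In Q ::= S: S is at the end, add FOLLOW(Q) = { EOF, ) }.
In Q ::= id S: S is at the end, add FOLLOW(Q) = { EOF, ) }.
In Q' ::= S: S is at the end, add FOLLOW(Q') = { ), id }.
Union: FOLLOW(S) = { EOF, ), id }.

{ EOF, ), id }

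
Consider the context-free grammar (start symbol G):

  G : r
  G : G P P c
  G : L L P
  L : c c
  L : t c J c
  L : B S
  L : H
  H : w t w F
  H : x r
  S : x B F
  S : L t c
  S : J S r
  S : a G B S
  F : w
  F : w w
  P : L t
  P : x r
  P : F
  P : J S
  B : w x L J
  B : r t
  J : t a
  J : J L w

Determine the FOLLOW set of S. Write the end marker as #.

In L : B S: S is at the end, add FOLLOW(L) = { c, r, t, w, x }.
In S : J S r: add FIRST(r) = { r }.
In S : a G B S: S is at the end, add FOLLOW(S) = { #, c, r, t, w, x }.
In P : J S: S is at the end, add FOLLOW(P) = { #, c, r, t, w, x }.
Union: FOLLOW(S) = { #, c, r, t, w, x }.

{ #, c, r, t, w, x }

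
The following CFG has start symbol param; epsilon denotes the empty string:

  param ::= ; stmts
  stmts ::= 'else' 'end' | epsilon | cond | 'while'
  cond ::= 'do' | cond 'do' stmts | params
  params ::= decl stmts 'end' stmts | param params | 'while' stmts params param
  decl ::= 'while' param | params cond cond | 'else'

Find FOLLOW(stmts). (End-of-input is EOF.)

{ EOF, 'do', 'else', 'end', 'while', ; }

In param ::= ; stmts: stmts is at the end, add FOLLOW(param) = { EOF, 'do', 'else', 'end', 'while', ; }.
In cond ::= cond 'do' stmts: stmts is at the end, add FOLLOW(cond) = { EOF, 'do', 'else', 'end', 'while', ; }.
In params ::= decl stmts 'end' stmts: add FIRST('end' stmts) = { 'end' }.
In params ::= decl stmts 'end' stmts: stmts is at the end, add FOLLOW(params) = { EOF, 'do', 'else', 'end', 'while', ; }.
In params ::= 'while' stmts params param: add FIRST(params param) = { 'else', 'while', ; }.
Union: FOLLOW(stmts) = { EOF, 'do', 'else', 'end', 'while', ; }.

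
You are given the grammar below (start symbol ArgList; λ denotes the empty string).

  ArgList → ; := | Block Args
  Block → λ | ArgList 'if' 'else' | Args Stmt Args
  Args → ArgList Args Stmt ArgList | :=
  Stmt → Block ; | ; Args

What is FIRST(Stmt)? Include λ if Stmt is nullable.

From Stmt → Block ;: Block nullable, take FIRST(Block) ∪ {;} = { :=, ; }.
Stmt → ; Args contributes {;}.
Union: FIRST(Stmt) = { :=, ; }.

{ :=, ; }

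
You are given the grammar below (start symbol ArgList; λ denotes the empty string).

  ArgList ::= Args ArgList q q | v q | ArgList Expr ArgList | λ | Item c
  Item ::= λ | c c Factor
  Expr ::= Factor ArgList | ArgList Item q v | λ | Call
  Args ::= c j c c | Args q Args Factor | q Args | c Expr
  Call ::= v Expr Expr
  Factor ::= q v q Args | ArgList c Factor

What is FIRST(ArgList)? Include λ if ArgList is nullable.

From ArgList ::= Args ArgList q q: add FIRST(Args) = { c, q }.
ArgList ::= v q contributes {v}.
From ArgList ::= ArgList Expr ArgList: ArgList, Expr, ArgList nullable, take FIRST(ArgList) ∪ FIRST(Expr) ∪ FIRST(ArgList) = { c, q, v }; also λ since the whole RHS is nullable.
ArgList ::= λ contributes λ.
From ArgList ::= Item c: Item nullable, take FIRST(Item) ∪ {c} = { c }.
Union: FIRST(ArgList) = { c, q, v, λ }.

{ c, q, v, λ }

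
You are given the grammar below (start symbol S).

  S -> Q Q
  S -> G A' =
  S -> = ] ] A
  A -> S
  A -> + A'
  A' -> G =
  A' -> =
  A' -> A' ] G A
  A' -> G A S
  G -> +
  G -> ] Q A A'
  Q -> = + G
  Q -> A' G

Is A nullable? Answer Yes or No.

No nonterminal in this grammar is nullable.
No production of A has an RHS whose symbols are all nullable, so A is not nullable.

No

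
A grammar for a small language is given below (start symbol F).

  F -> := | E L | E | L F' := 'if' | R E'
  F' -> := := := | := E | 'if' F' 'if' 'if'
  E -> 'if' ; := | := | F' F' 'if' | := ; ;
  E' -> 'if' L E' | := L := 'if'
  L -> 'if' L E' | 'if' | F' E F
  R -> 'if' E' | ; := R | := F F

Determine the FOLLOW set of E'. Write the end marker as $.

In F -> R E': E' is at the end, add FOLLOW(F) = { $, 'if', :=, ; }.
In E' -> 'if' L E': E' is at the end, add FOLLOW(E') = { $, 'if', :=, ; }.
In L -> 'if' L E': E' is at the end, add FOLLOW(L) = { $, 'if', :=, ; }.
In R -> 'if' E': E' is at the end, add FOLLOW(R) = { 'if', := }.
Union: FOLLOW(E') = { $, 'if', :=, ; }.

{ $, 'if', :=, ; }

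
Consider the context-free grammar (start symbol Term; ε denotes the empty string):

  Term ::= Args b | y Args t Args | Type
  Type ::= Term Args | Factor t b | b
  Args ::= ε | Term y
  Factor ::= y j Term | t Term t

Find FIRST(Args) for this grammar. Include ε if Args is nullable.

Args ::= ε contributes ε.
From Args ::= Term y: add FIRST(Term) = { b, t, y }.
Union: FIRST(Args) = { b, t, y, ε }.

{ b, t, y, ε }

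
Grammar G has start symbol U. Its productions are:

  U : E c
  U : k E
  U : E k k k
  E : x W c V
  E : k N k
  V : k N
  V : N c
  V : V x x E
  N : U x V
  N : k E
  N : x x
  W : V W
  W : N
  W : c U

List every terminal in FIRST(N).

{ k, x }

From N : U x V: add FIRST(U) = { k, x }.
N : k E contributes {k}.
N : x x contributes {x}.
Union: FIRST(N) = { k, x }.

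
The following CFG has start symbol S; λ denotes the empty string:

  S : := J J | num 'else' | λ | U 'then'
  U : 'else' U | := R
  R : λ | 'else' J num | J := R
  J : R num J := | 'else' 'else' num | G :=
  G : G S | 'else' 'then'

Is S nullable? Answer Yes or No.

Yes

S has an λ-production, so S ⇒ λ.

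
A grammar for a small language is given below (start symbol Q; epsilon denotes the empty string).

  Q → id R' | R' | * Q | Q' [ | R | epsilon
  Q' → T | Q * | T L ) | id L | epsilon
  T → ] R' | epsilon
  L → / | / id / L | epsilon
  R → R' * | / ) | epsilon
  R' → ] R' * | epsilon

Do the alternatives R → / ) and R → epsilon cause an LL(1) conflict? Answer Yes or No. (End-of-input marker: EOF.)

No

FIRST(/ )) = { / } and FIRST(epsilon) = { epsilon }.
The second is nullable but FOLLOW(R) = { EOF, * } is disjoint from FIRST of the first.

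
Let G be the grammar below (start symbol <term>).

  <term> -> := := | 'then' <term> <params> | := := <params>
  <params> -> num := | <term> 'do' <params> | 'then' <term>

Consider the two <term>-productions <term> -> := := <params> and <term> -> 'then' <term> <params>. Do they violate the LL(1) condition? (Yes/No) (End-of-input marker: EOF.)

No

FIRST(:= := <params>) = { := } and FIRST('then' <term> <params>) = { 'then' }.
The FIRST sets are disjoint and neither alternative is nullable — no conflict.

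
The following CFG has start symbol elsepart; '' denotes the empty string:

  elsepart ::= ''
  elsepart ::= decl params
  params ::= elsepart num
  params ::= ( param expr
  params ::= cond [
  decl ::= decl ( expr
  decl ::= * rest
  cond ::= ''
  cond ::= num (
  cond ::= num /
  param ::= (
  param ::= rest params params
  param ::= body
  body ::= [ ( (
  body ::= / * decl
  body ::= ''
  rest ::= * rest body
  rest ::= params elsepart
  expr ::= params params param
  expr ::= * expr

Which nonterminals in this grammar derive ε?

Directly nullable (have an ''-production): elsepart, cond, body.
param ::= body with every symbol nullable, so param is nullable.
No other nonterminal has a production whose RHS symbols are all nullable.

{ body, cond, elsepart, param }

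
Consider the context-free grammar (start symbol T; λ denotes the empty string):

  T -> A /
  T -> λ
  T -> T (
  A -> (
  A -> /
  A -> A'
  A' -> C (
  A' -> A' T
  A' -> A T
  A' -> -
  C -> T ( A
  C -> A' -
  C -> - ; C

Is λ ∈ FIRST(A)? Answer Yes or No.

Nullable nonterminals: T.
No production of A has an RHS whose symbols are all nullable, so A is not nullable.

No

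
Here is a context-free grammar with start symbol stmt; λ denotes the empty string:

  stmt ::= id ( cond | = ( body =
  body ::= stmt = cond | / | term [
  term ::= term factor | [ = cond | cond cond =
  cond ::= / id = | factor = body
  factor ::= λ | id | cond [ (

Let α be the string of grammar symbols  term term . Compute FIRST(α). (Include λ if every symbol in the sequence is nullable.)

{ /, =, [, id }

Add FIRST(term) = { /, =, [, id }; term is not nullable, stop.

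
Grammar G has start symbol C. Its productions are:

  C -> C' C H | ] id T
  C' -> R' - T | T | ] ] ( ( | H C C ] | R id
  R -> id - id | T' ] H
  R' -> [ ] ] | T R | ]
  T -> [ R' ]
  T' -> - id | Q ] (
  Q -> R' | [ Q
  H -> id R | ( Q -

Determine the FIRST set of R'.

R' -> [ ] ] contributes {[}.
From R' -> T R: add FIRST(T) = { [ }.
R' -> ] contributes {]}.
Union: FIRST(R') = { [, ] }.

{ [, ] }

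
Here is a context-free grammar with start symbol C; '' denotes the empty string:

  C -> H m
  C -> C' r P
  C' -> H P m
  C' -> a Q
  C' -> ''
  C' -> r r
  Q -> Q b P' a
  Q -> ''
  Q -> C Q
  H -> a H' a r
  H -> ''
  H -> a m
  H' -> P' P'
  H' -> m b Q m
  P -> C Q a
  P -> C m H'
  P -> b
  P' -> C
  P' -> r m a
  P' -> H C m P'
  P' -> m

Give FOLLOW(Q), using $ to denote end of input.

{ a, b, m, r }

In C' -> a Q: Q is at the end, add FOLLOW(C') = { r }.
In Q -> Q b P' a: add FIRST(b P' a) = { b }.
In Q -> C Q: Q is at the end, add FOLLOW(Q) = { a, b, m, r }.
In H' -> m b Q m: add FIRST(m) = { m }.
In P -> C Q a: add FIRST(a) = { a }.
Union: FOLLOW(Q) = { a, b, m, r }.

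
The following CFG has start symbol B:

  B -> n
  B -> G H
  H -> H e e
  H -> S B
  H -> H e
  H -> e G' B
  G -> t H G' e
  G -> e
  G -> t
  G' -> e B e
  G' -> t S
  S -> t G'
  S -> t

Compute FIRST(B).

B -> n contributes {n}.
From B -> G H: add FIRST(G) = { e, t }.
Union: FIRST(B) = { e, n, t }.

{ e, n, t }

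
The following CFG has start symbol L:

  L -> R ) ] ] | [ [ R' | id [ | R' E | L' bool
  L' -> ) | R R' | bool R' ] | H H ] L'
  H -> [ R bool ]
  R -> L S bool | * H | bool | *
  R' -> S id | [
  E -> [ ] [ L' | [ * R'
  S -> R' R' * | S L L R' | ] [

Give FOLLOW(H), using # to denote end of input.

{ ), [, ], bool }

In L' -> H H ] L': add FIRST(H ] L') = { [ }.
In L' -> H H ] L': add FIRST(] L') = { ] }.
In R -> * H: H is at the end, add FOLLOW(R) = { ), [, ], bool }.
Union: FOLLOW(H) = { ), [, ], bool }.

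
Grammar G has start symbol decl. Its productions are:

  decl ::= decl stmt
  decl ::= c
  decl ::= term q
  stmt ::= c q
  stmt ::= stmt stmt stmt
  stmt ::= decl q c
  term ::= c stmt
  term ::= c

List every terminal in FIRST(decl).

{ c }

From decl ::= decl stmt: add FIRST(decl) = { c }.
decl ::= c contributes {c}.
From decl ::= term q: add FIRST(term) = { c }.
Union: FIRST(decl) = { c }.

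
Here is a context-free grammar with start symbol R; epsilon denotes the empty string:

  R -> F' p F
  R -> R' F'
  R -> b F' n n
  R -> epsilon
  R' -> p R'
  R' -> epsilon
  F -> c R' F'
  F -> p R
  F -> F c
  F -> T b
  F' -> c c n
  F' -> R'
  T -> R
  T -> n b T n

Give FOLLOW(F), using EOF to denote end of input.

{ EOF, b, c, n }

In R -> F' p F: F is at the end, add FOLLOW(R) = { EOF, b, c, n }.
In F -> F c: add FIRST(c) = { c }.
Union: FOLLOW(F) = { EOF, b, c, n }.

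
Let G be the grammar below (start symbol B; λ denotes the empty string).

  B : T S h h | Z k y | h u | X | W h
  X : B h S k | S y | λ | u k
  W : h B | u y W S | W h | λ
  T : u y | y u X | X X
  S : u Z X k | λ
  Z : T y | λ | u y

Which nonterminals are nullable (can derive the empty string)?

Directly nullable (have an λ-production): X, W, S, Z.
B : X with every symbol nullable, so B is nullable.
T : X X with every symbol nullable, so T is nullable.

{ B, S, T, W, X, Z }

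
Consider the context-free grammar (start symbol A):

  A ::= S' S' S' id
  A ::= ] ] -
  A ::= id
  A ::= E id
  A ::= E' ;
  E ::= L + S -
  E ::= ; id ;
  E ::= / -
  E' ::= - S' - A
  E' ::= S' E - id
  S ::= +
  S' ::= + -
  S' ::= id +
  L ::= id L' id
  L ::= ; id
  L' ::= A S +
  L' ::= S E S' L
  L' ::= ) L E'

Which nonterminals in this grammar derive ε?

No nonterminal has an empty production or an RHS whose symbols are all nullable.

{ } (none)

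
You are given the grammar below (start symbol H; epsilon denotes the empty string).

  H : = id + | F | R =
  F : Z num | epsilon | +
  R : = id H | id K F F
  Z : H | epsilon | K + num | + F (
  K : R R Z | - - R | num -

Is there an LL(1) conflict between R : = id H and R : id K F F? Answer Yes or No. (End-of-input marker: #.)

FIRST(= id H) = { = } and FIRST(id K F F) = { id }.
The FIRST sets are disjoint and neither alternative is nullable — no conflict.

No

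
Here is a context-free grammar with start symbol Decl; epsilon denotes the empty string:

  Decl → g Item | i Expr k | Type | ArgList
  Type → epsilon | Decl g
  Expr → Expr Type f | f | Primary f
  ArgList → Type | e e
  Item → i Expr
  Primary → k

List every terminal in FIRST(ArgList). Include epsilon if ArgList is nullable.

From ArgList → Type: add FIRST(Type) = { e, g, i, epsilon } (including epsilon since Type is nullable).
ArgList → e e contributes {e}.
Union: FIRST(ArgList) = { e, g, i, epsilon }.

{ e, g, i, epsilon }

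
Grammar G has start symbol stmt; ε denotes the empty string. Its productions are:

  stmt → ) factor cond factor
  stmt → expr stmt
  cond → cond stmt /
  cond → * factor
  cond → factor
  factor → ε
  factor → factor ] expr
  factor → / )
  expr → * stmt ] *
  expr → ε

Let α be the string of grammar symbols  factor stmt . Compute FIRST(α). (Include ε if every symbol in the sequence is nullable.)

Add FIRST(factor)\{ε} = { /, ] }; factor is nullable, continue.
Add FIRST(stmt) = { ), * }; stmt is not nullable, stop.

{ ), *, /, ] }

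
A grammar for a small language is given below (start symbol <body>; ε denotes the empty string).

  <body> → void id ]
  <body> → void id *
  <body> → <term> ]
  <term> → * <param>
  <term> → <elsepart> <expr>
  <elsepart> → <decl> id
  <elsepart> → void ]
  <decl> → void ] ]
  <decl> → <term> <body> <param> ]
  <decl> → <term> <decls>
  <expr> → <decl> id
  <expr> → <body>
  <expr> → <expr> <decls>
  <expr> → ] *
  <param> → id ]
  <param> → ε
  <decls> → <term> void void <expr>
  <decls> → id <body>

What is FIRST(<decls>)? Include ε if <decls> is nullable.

{ *, id, void }

From <decls> → <term> void void <expr>: add FIRST(<term>) = { *, void }.
<decls> → id <body> contributes {id}.
Union: FIRST(<decls>) = { *, id, void }.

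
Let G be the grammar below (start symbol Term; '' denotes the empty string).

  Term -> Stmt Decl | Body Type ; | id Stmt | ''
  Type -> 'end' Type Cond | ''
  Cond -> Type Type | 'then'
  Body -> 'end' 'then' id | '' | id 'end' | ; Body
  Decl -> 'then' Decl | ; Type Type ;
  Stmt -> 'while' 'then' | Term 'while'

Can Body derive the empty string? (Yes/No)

Yes

Body has an ''-production, so Body ⇒ ''.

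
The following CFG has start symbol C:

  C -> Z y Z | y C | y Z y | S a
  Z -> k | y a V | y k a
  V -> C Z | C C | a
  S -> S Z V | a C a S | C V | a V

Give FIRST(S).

{ a, k, y }

From S -> S Z V: add FIRST(S) = { a, k, y }.
S -> a C a S contributes {a}.
From S -> C V: add FIRST(C) = { a, k, y }.
S -> a V contributes {a}.
Union: FIRST(S) = { a, k, y }.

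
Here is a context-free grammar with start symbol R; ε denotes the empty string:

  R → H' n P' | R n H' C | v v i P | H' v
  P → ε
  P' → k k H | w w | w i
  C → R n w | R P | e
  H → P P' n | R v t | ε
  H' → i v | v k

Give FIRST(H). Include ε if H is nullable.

From H → P P' n: P nullable, take FIRST(P) ∪ FIRST(P') = { k, w }.
From H → R v t: add FIRST(R) = { i, v }.
H → ε contributes ε.
Union: FIRST(H) = { i, k, v, w, ε }.

{ i, k, v, w, ε }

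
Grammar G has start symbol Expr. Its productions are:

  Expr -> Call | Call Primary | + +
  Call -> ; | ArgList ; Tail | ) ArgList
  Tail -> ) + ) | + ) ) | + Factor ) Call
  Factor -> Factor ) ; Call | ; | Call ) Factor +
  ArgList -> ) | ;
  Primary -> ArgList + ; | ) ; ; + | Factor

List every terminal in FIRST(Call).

{ ), ; }

Call -> ; contributes {;}.
From Call -> ArgList ; Tail: add FIRST(ArgList) = { ), ; }.
Call -> ) ArgList contributes {)}.
Union: FIRST(Call) = { ), ; }.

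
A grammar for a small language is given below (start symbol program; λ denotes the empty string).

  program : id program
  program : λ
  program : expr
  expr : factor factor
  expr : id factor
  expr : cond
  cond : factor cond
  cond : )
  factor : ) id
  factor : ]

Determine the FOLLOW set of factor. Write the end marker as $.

{ $, ), ] }

In expr : factor factor: add FIRST(factor) = { ), ] }.
In expr : factor factor: factor is at the end, add FOLLOW(expr) = { $ }.
In expr : id factor: factor is at the end, add FOLLOW(expr) = { $ }.
In cond : factor cond: add FIRST(cond) = { ), ] }.
Union: FOLLOW(factor) = { $, ), ] }.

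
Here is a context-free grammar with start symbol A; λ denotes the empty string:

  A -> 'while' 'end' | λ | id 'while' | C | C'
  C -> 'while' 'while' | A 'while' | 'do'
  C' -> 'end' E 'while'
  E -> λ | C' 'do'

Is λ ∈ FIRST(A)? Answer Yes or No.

Yes

A has an λ-production, so A ⇒ λ.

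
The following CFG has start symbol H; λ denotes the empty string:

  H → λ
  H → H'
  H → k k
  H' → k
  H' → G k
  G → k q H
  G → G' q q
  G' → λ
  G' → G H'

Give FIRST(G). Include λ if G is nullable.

G → k q H contributes {k}.
From G → G' q q: G' nullable, take FIRST(G') ∪ {q} = { k, q }.
Union: FIRST(G) = { k, q }.

{ k, q }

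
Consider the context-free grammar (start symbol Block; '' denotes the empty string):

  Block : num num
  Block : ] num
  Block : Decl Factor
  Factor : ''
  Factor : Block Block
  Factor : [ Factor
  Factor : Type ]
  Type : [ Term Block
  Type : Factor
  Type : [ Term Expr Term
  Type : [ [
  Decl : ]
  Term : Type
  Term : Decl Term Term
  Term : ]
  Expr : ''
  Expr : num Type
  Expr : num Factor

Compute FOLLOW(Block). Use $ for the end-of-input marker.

Block is the start symbol, so $ ∈ FOLLOW(Block).
In Factor : Block Block: add FIRST(Block) = { ], num }.
In Factor : Block Block: Block is at the end, add FOLLOW(Factor) = { $, [, ], num }.
In Type : [ Term Block: Block is at the end, add FOLLOW(Type) = { [, ], num }.
Union: FOLLOW(Block) = { $, [, ], num }.

{ $, [, ], num }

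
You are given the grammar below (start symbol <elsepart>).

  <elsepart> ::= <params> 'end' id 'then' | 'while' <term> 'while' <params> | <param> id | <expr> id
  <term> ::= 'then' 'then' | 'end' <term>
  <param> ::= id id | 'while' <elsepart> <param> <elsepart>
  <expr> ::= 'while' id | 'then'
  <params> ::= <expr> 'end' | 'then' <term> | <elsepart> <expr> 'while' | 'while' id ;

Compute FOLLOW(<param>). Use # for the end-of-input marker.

{ 'then', 'while', id }

In <elsepart> ::= <param> id: add FIRST(id) = { id }.
In <param> ::= 'while' <elsepart> <param> <elsepart>: add FIRST(<elsepart>) = { 'then', 'while', id }.
Union: FOLLOW(<param>) = { 'then', 'while', id }.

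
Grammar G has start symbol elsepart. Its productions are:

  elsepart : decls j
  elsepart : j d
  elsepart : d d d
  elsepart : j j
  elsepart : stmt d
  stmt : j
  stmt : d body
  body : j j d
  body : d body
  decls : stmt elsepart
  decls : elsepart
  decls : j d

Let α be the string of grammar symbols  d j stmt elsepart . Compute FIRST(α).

{ d }

d is a terminal; add {d} and stop.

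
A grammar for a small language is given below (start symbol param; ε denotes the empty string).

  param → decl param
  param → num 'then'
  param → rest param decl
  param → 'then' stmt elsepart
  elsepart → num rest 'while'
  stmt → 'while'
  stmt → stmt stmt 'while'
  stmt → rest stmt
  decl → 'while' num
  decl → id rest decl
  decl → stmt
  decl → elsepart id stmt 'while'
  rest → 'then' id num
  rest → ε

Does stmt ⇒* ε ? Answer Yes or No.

Nullable nonterminals: rest.
No production of stmt has an RHS whose symbols are all nullable, so stmt is not nullable.

No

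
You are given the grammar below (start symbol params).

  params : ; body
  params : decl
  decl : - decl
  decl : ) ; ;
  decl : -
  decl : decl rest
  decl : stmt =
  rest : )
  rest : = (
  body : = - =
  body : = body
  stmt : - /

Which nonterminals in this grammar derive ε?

{ } (none)

No nonterminal has an empty production or an RHS whose symbols are all nullable.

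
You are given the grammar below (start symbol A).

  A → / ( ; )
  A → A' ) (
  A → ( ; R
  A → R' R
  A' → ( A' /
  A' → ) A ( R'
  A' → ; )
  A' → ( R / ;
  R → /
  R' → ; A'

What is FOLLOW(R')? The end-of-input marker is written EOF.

{ ), / }

In A → R' R: add FIRST(R) = { / }.
In A' → ) A ( R': R' is at the end, add FOLLOW(A') = { ), / }.
Union: FOLLOW(R') = { ), / }.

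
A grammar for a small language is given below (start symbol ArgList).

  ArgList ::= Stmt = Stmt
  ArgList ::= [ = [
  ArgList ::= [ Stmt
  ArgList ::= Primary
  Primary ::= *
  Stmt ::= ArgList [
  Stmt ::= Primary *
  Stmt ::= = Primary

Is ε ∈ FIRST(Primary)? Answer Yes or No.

No nonterminal in this grammar is nullable.
No production of Primary has an RHS whose symbols are all nullable, so Primary is not nullable.

No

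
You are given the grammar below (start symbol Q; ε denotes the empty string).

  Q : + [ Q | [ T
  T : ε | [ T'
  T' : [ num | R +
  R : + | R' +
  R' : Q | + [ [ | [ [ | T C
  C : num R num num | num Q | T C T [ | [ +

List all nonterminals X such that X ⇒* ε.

{ T }

Directly nullable (have an ε-production): T.
No other nonterminal has a production whose RHS symbols are all nullable.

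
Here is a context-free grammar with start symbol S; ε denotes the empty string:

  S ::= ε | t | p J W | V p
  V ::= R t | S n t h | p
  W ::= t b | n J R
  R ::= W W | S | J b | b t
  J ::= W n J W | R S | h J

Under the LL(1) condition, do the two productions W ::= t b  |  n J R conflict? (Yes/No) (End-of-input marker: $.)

FIRST(t b) = { t } and FIRST(n J R) = { n }.
The FIRST sets are disjoint and neither alternative is nullable — no conflict.

No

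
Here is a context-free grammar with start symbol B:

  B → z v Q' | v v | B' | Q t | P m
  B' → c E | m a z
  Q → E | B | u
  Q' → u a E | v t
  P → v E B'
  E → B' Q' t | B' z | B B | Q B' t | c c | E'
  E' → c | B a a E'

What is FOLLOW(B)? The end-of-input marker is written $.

{ $, a, c, m, t, u, v, z }

B is the start symbol, so $ ∈ FOLLOW(B).
In Q → B: B is at the end, add FOLLOW(Q) = { c, m, t }.
In E → B B: add FIRST(B) = { c, m, u, v, z }.
In E → B B: B is at the end, add FOLLOW(E) = { $, a, c, m, t, u, v, z }.
In E' → B a a E': add FIRST(a a E') = { a }.
Union: FOLLOW(B) = { $, a, c, m, t, u, v, z }.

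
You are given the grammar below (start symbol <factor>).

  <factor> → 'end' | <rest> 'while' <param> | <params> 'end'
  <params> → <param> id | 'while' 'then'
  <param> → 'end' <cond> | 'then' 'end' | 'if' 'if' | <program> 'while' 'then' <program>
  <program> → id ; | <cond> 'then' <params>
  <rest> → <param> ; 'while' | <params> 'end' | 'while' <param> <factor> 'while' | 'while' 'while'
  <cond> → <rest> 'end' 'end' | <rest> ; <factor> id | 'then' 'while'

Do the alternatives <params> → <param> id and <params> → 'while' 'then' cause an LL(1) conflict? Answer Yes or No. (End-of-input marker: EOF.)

Yes

FIRST(<param> id) = { 'end', 'if', 'then', 'while', id } and FIRST('while' 'then') = { 'while' }.
Both contain 'while', so the two alternatives are not disjoint — LL(1) conflict.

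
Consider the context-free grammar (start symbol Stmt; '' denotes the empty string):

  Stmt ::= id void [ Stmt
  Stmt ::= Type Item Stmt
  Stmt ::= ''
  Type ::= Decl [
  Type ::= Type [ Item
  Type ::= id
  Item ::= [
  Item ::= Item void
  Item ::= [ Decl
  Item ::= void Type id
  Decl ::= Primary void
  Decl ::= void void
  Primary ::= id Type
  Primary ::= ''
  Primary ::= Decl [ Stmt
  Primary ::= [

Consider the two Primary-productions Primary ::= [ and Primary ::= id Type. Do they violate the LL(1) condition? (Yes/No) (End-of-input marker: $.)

No

FIRST([) = { [ } and FIRST(id Type) = { id }.
The FIRST sets are disjoint and neither alternative is nullable — no conflict.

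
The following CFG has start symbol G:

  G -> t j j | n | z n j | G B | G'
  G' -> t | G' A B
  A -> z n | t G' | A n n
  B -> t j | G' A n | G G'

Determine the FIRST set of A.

{ t, z }

A -> z n contributes {z}.
A -> t G' contributes {t}.
From A -> A n n: add FIRST(A) = { t, z }.
Union: FIRST(A) = { t, z }.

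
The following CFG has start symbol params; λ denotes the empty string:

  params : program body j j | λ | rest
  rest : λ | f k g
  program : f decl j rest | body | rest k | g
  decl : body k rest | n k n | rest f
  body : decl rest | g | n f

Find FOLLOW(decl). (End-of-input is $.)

{ f, g, j, k, n }

In program : f decl j rest: add FIRST(j rest) = { j }.
In body : decl rest: add FIRST(rest)\{λ} = { f }.
  Since rest is nullable, also add FOLLOW(body) = { f, g, j, k, n }.
Union: FOLLOW(decl) = { f, g, j, k, n }.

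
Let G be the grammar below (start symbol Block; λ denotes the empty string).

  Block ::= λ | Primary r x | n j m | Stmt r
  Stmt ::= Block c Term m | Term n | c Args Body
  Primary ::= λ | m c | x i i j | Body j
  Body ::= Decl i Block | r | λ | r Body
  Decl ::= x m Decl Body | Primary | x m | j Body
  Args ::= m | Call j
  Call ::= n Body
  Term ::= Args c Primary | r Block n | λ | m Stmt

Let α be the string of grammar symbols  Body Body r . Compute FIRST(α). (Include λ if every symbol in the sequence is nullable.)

Add FIRST(Body)\{λ} = { i, j, m, r, x }; Body is nullable, continue.
Add FIRST(Body)\{λ} = { i, j, m, r, x }; Body is nullable, continue.
r is a terminal; add {r} and stop.

{ i, j, m, r, x }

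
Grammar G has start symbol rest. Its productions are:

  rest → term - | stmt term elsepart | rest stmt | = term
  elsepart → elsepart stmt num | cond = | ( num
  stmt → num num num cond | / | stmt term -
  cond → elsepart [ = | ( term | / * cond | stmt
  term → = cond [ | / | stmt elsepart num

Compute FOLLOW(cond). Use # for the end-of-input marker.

In elsepart → cond =: add FIRST(=) = { = }.
In stmt → num num num cond: cond is at the end, add FOLLOW(stmt) = { #, (, /, =, [, num }.
In cond → / * cond: cond is at the end, add FOLLOW(cond) = { #, (, /, =, [, num }.
In term → = cond [: add FIRST([) = { [ }.
Union: FOLLOW(cond) = { #, (, /, =, [, num }.

{ #, (, /, =, [, num }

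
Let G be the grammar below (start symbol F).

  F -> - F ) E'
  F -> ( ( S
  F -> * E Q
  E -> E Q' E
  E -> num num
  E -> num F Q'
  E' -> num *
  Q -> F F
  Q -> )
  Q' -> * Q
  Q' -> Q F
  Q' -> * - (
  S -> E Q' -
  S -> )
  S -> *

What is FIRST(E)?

{ num }

From E -> E Q' E: add FIRST(E) = { num }.
E -> num num contributes {num}.
E -> num F Q' contributes {num}.
Union: FIRST(E) = { num }.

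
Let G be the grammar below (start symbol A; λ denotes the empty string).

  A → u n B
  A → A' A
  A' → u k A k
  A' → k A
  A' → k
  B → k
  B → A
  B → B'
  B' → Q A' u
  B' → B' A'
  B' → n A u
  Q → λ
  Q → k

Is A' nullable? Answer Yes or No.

No

Nullable nonterminals: Q.
No production of A' has an RHS whose symbols are all nullable, so A' is not nullable.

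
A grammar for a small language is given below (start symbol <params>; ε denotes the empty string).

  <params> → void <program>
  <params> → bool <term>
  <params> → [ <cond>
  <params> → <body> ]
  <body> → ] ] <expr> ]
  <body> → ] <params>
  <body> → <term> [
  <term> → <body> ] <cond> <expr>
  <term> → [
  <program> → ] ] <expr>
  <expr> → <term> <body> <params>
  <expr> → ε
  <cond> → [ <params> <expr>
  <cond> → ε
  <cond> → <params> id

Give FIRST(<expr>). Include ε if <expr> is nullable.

{ [, ], ε }

From <expr> → <term> <body> <params>: add FIRST(<term>) = { [, ] }.
<expr> → ε contributes ε.
Union: FIRST(<expr>) = { [, ], ε }.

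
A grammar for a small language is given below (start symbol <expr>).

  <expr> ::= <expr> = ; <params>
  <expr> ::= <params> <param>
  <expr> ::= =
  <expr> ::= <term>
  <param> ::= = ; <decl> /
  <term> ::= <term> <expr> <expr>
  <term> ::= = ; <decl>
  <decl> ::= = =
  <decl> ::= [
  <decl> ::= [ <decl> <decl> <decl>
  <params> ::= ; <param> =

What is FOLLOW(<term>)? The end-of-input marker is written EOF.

{ EOF, ;, = }

In <expr> ::= <term>: <term> is at the end, add FOLLOW(<expr>) = { EOF, ;, = }.
In <term> ::= <term> <expr> <expr>: add FIRST(<expr> <expr>) = { ;, = }.
Union: FOLLOW(<term>) = { EOF, ;, = }.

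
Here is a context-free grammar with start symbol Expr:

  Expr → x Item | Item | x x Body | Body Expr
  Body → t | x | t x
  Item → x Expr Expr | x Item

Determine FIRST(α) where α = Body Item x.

Add FIRST(Body) = { t, x }; Body is not nullable, stop.

{ t, x }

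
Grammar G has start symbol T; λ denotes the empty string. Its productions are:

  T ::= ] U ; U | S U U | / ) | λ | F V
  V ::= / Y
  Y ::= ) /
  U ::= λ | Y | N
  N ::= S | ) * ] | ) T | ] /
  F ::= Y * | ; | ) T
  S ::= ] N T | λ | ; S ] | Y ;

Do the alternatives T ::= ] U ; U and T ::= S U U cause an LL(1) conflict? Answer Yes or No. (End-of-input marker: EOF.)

FIRST(] U ; U) = { ] } and FIRST(S U U) = { ), ;, ], λ }.
Both contain ], so the two alternatives are not disjoint — LL(1) conflict.

Yes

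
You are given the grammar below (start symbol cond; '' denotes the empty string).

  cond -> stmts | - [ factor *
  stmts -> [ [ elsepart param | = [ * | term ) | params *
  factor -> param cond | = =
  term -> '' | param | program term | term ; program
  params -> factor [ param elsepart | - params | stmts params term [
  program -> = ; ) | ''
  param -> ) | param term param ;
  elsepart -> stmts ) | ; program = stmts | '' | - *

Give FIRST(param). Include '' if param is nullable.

{ ) }

param -> ) contributes {)}.
From param -> param term param ;: add FIRST(param) = { ) }.
Union: FIRST(param) = { ) }.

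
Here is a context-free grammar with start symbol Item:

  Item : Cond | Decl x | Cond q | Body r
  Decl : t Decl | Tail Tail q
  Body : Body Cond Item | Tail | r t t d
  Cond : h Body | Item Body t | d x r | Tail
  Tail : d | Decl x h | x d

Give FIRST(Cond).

Cond : h Body contributes {h}.
From Cond : Item Body t: add FIRST(Item) = { d, h, r, t, x }.
Cond : d x r contributes {d}.
From Cond : Tail: add FIRST(Tail) = { d, t, x }.
Union: FIRST(Cond) = { d, h, r, t, x }.

{ d, h, r, t, x }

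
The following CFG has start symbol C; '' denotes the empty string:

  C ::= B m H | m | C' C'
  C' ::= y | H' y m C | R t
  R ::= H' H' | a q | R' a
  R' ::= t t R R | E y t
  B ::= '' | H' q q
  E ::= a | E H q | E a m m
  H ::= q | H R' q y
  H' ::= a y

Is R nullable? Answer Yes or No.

Nullable nonterminals: B.
No production of R has an RHS whose symbols are all nullable, so R is not nullable.

No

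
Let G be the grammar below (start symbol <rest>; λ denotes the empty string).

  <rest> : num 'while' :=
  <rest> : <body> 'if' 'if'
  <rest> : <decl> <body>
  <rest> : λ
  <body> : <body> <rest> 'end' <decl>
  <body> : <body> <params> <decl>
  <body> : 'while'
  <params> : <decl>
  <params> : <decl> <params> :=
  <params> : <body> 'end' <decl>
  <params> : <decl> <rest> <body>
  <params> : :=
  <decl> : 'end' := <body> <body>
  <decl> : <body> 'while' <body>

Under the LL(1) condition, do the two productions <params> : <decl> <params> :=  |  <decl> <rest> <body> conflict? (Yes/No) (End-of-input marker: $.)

FIRST(<decl> <params> :=) = { 'end', 'while' } and FIRST(<decl> <rest> <body>) = { 'end', 'while' }.
Both contain 'end', so the two alternatives are not disjoint — LL(1) conflict.

Yes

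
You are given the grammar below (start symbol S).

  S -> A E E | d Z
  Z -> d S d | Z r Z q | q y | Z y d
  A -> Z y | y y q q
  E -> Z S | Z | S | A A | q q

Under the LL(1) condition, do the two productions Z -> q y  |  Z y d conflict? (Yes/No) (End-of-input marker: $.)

FIRST(q y) = { q } and FIRST(Z y d) = { d, q }.
Both contain q, so the two alternatives are not disjoint — LL(1) conflict.

Yes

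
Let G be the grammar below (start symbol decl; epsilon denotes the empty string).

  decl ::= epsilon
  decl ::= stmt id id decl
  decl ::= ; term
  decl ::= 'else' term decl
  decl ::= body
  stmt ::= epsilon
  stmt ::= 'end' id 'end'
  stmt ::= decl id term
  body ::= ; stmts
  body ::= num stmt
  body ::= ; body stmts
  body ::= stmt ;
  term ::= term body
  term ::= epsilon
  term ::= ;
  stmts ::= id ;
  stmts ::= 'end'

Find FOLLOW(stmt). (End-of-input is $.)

In decl ::= stmt id id decl: add FIRST(id id decl) = { id }.
In body ::= num stmt: stmt is at the end, add FOLLOW(body) = { $, 'else', 'end', ;, id, num }.
In body ::= stmt ;: add FIRST(;) = { ; }.
Union: FOLLOW(stmt) = { $, 'else', 'end', ;, id, num }.

{ $, 'else', 'end', ;, id, num }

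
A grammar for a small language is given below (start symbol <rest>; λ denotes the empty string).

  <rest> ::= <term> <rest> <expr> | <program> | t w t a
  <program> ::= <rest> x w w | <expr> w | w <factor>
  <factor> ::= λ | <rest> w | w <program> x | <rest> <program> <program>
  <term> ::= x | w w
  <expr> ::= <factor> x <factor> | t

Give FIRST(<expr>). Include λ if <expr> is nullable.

{ t, w, x }

From <expr> ::= <factor> x <factor>: <factor> nullable, take FIRST(<factor>) ∪ {x} = { t, w, x }.
<expr> ::= t contributes {t}.
Union: FIRST(<expr>) = { t, w, x }.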